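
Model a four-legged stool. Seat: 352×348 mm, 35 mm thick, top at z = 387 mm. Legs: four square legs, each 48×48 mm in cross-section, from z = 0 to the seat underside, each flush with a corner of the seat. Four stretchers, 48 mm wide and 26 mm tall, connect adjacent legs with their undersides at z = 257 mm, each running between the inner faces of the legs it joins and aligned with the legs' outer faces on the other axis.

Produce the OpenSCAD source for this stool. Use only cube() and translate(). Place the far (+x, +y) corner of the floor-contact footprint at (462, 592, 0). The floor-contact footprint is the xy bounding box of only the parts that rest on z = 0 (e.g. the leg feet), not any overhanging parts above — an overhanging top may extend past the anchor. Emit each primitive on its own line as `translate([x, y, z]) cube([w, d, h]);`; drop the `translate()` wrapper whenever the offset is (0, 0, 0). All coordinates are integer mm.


translate([110, 244, 352]) cube([352, 348, 35]);
translate([110, 244, 0]) cube([48, 48, 352]);
translate([414, 244, 0]) cube([48, 48, 352]);
translate([110, 544, 0]) cube([48, 48, 352]);
translate([414, 544, 0]) cube([48, 48, 352]);
translate([158, 244, 257]) cube([256, 48, 26]);
translate([158, 544, 257]) cube([256, 48, 26]);
translate([110, 292, 257]) cube([48, 252, 26]);
translate([414, 292, 257]) cube([48, 252, 26]);


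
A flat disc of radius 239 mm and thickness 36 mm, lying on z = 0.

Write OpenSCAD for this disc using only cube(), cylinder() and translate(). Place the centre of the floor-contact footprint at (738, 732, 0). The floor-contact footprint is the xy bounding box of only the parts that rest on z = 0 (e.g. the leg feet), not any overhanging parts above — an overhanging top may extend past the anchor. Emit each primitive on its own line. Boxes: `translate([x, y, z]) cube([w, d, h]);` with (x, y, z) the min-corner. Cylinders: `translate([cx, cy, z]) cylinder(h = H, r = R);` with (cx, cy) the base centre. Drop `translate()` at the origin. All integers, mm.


translate([738, 732, 0]) cylinder(h = 36, r = 239);


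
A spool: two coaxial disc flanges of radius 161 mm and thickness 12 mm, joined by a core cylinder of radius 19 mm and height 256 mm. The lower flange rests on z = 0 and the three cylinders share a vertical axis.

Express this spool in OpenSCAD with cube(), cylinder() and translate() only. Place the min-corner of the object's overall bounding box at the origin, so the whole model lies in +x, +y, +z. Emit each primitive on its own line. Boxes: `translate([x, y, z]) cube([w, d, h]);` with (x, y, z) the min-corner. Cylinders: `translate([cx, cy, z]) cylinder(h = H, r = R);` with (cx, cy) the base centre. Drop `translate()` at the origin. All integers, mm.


translate([161, 161, 0]) cylinder(h = 12, r = 161);
translate([161, 161, 12]) cylinder(h = 256, r = 19);
translate([161, 161, 268]) cylinder(h = 12, r = 161);


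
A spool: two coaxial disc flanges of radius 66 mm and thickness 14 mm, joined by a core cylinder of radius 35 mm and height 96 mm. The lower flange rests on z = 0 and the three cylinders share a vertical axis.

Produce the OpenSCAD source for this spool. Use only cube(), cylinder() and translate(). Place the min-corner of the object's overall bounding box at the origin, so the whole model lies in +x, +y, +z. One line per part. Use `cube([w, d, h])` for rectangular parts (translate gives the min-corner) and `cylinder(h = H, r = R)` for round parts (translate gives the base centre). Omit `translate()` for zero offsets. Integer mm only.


translate([66, 66, 0]) cylinder(h = 14, r = 66);
translate([66, 66, 14]) cylinder(h = 96, r = 35);
translate([66, 66, 110]) cylinder(h = 14, r = 66);


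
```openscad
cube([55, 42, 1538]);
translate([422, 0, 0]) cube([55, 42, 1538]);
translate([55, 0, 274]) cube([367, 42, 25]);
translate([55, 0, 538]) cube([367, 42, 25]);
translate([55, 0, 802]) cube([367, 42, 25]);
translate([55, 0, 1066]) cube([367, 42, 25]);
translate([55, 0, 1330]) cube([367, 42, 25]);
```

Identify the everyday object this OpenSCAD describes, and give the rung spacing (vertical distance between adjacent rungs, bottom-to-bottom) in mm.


A ladder. The rung spacing is 264 mm.

Two tall 55×42 posts with 5 short bars between them — a ladder. Adjacent rungs sit at z = 274 and z = 538, so the spacing is 538 − 274 = 264 mm.


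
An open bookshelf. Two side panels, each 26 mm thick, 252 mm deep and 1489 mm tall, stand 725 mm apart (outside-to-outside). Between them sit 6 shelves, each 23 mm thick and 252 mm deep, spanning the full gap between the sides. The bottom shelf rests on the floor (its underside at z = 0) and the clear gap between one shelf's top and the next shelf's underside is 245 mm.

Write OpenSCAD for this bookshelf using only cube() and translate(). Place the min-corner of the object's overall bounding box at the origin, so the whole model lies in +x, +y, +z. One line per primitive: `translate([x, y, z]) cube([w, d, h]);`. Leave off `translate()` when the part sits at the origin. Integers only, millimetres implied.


cube([26, 252, 1489]);
translate([699, 0, 0]) cube([26, 252, 1489]);
translate([26, 0, 0]) cube([673, 252, 23]);
translate([26, 0, 268]) cube([673, 252, 23]);
translate([26, 0, 536]) cube([673, 252, 23]);
translate([26, 0, 804]) cube([673, 252, 23]);
translate([26, 0, 1072]) cube([673, 252, 23]);
translate([26, 0, 1340]) cube([673, 252, 23]);


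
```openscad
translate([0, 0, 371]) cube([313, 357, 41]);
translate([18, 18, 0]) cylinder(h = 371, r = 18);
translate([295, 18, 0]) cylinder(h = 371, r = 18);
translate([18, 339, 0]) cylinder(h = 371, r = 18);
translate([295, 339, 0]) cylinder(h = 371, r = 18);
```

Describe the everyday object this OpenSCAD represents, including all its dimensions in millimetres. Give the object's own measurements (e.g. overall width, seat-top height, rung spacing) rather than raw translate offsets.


A four-legged stool. The seat is a 313×357×41 mm slab whose top surface is at z = 412 mm; four round legs, each 36 mm in diameter, run from the floor (z = 0) to the underside of the seat, each leg's axis is inset half a diameter from the nearest pair of seat edges (so the leg's bounding box is flush with the corner).


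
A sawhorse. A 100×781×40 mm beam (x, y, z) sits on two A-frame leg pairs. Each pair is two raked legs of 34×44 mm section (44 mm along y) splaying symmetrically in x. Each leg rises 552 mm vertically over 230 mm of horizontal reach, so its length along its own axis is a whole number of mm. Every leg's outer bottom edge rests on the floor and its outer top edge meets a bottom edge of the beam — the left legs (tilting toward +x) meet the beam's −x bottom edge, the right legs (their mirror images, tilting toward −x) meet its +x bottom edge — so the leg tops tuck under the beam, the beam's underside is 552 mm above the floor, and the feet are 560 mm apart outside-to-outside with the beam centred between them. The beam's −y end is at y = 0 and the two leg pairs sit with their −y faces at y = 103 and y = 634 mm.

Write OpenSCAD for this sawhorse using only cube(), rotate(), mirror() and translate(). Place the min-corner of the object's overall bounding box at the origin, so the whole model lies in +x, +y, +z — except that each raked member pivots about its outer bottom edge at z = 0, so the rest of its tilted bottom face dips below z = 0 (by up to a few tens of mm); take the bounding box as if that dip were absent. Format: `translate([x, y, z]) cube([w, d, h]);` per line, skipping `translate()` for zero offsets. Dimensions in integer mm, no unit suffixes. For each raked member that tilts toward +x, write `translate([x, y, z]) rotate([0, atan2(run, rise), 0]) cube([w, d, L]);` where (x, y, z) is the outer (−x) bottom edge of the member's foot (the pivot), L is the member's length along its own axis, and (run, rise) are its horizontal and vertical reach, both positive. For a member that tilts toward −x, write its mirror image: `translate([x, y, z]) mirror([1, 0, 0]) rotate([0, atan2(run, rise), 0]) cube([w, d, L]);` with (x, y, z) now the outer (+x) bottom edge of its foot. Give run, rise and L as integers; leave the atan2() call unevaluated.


translate([230, 0, 552]) cube([100, 781, 40]);
translate([0, 103, 0]) rotate([0, atan2(230, 552), 0]) cube([34, 44, 598]);
translate([560, 103, 0]) mirror([1, 0, 0]) rotate([0, atan2(230, 552), 0]) cube([34, 44, 598]);
translate([0, 634, 0]) rotate([0, atan2(230, 552), 0]) cube([34, 44, 598]);
translate([560, 634, 0]) mirror([1, 0, 0]) rotate([0, atan2(230, 552), 0]) cube([34, 44, 598]);


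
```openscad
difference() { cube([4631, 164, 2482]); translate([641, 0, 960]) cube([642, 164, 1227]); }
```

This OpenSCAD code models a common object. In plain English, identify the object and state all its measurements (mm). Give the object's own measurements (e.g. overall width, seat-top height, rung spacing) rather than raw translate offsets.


A wall 4631 mm long (x), 164 mm thick (y), 2482 mm tall, with a rectangular window opening cut through it. The opening is 642 mm wide and 1227 mm tall; its sill is at z = 960 mm and its near (−x) edge is 641 mm from the wall's −x end. The opening passes through the full wall thickness.


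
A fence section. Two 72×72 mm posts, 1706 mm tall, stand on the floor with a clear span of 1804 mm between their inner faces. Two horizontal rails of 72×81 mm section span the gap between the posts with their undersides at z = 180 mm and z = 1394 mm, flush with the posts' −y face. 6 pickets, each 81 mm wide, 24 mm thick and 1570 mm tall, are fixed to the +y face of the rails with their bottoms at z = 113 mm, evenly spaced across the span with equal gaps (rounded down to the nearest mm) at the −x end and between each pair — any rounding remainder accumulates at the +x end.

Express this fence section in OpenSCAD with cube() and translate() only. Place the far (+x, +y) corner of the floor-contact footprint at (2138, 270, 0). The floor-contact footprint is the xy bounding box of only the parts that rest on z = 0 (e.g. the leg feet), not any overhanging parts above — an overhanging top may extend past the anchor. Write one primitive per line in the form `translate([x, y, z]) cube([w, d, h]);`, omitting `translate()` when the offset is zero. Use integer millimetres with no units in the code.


translate([190, 198, 0]) cube([72, 72, 1706]);
translate([2066, 198, 0]) cube([72, 72, 1706]);
translate([262, 198, 180]) cube([1804, 72, 81]);
translate([262, 198, 1394]) cube([1804, 72, 81]);
translate([450, 270, 113]) cube([81, 24, 1570]);
translate([719, 270, 113]) cube([81, 24, 1570]);
translate([988, 270, 113]) cube([81, 24, 1570]);
translate([1257, 270, 113]) cube([81, 24, 1570]);
translate([1526, 270, 113]) cube([81, 24, 1570]);
translate([1795, 270, 113]) cube([81, 24, 1570]);


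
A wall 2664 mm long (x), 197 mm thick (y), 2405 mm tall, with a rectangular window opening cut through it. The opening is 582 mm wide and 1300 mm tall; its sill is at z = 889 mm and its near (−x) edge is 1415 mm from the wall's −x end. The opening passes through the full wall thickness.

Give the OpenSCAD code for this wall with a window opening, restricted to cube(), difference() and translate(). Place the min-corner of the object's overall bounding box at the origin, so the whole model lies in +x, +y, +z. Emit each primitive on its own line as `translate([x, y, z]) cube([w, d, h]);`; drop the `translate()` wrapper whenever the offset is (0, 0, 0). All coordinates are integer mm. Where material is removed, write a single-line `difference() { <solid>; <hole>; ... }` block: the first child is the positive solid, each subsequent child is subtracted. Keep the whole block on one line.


difference() { cube([2664, 197, 2405]); translate([1415, 0, 889]) cube([582, 197, 1300]); }


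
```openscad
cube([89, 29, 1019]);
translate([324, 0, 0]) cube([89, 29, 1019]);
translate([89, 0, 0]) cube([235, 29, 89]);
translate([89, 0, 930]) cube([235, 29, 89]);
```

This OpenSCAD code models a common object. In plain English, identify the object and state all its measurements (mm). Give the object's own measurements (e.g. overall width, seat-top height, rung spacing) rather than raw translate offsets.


A rectangular picture frame lying in the x–z plane (depth along y). The opening is 235 mm wide (x) by 841 mm tall (z), surrounded by a border 89 mm wide on all four sides. The frame is 29 mm deep and is made of two full-height vertical stiles with two horizontal rails fitted between them.


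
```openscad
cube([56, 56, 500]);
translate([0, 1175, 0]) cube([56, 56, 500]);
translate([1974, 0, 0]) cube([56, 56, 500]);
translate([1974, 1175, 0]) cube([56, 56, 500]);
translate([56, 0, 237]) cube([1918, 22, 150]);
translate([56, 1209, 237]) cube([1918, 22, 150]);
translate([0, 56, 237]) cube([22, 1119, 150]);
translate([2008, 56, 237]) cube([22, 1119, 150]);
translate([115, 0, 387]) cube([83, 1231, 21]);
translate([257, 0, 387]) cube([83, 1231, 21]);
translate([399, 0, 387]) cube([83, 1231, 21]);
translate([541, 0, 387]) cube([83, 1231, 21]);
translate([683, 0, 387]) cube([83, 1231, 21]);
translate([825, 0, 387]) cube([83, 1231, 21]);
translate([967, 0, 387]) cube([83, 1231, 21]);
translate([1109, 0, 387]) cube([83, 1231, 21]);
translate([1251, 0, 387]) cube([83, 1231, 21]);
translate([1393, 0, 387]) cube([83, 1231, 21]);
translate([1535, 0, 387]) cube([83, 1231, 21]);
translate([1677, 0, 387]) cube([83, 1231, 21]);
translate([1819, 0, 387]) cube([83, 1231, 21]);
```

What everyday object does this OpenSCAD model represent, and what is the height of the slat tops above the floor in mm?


A bed frame. The slat-top height is 408 mm.

Four posts, four rails, and a row of slats — a bed frame. Slats sit on the rails at z = 237 + 150 = 387; with slat thickness 21, the top is 408 mm.


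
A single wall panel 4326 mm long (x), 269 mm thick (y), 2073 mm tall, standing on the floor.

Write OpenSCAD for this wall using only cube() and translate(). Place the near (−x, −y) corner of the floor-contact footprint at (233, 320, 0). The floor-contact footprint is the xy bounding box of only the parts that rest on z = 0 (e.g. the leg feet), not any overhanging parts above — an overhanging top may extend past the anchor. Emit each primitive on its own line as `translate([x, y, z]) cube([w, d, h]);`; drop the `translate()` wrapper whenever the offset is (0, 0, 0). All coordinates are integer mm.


translate([233, 320, 0]) cube([4326, 269, 2073]);


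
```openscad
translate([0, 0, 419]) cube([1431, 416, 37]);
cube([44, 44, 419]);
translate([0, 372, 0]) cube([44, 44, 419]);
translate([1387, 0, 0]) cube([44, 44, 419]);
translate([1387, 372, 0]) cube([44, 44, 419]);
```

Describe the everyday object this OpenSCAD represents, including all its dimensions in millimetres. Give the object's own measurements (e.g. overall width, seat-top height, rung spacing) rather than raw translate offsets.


A long wooden bench with a 1431 mm (x) × 416 mm (y) seat, 37 mm thick, its top surface 456 mm above the floor. Four 44 mm square legs at the seat corners, flush with the edges, run from z = 0 to the seat underside.


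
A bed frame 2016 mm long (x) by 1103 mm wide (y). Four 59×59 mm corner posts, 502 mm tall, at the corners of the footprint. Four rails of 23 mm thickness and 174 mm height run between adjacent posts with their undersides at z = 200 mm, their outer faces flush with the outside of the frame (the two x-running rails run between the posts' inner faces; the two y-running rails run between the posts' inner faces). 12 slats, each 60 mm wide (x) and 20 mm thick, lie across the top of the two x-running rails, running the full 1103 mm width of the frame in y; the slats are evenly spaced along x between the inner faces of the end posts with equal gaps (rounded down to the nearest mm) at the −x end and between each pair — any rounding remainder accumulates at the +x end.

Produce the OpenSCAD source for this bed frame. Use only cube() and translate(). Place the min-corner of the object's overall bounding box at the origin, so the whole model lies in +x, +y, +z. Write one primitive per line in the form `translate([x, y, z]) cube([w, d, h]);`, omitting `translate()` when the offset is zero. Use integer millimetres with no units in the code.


cube([59, 59, 502]);
translate([0, 1044, 0]) cube([59, 59, 502]);
translate([1957, 0, 0]) cube([59, 59, 502]);
translate([1957, 1044, 0]) cube([59, 59, 502]);
translate([59, 0, 200]) cube([1898, 23, 174]);
translate([59, 1080, 200]) cube([1898, 23, 174]);
translate([0, 59, 200]) cube([23, 985, 174]);
translate([1993, 59, 200]) cube([23, 985, 174]);
translate([149, 0, 374]) cube([60, 1103, 20]);
translate([299, 0, 374]) cube([60, 1103, 20]);
translate([449, 0, 374]) cube([60, 1103, 20]);
translate([599, 0, 374]) cube([60, 1103, 20]);
translate([749, 0, 374]) cube([60, 1103, 20]);
translate([899, 0, 374]) cube([60, 1103, 20]);
translate([1049, 0, 374]) cube([60, 1103, 20]);
translate([1199, 0, 374]) cube([60, 1103, 20]);
translate([1349, 0, 374]) cube([60, 1103, 20]);
translate([1499, 0, 374]) cube([60, 1103, 20]);
translate([1649, 0, 374]) cube([60, 1103, 20]);
translate([1799, 0, 374]) cube([60, 1103, 20]);


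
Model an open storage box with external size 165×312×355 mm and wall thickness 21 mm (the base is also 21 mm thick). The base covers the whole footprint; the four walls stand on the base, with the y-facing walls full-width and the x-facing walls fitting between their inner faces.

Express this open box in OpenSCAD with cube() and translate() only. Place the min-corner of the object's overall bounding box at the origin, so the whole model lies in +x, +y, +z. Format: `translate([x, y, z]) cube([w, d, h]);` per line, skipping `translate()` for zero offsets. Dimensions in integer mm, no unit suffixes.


cube([165, 312, 21]);
translate([0, 0, 21]) cube([165, 21, 334]);
translate([0, 291, 21]) cube([165, 21, 334]);
translate([0, 21, 21]) cube([21, 270, 334]);
translate([144, 21, 21]) cube([21, 270, 334]);


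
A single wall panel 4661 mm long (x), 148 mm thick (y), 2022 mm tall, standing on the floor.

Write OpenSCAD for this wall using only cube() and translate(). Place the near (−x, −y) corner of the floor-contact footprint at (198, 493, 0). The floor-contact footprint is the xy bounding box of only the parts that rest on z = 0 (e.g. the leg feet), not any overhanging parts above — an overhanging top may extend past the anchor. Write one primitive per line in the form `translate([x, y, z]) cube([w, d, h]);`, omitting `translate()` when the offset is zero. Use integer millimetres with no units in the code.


translate([198, 493, 0]) cube([4661, 148, 2022]);


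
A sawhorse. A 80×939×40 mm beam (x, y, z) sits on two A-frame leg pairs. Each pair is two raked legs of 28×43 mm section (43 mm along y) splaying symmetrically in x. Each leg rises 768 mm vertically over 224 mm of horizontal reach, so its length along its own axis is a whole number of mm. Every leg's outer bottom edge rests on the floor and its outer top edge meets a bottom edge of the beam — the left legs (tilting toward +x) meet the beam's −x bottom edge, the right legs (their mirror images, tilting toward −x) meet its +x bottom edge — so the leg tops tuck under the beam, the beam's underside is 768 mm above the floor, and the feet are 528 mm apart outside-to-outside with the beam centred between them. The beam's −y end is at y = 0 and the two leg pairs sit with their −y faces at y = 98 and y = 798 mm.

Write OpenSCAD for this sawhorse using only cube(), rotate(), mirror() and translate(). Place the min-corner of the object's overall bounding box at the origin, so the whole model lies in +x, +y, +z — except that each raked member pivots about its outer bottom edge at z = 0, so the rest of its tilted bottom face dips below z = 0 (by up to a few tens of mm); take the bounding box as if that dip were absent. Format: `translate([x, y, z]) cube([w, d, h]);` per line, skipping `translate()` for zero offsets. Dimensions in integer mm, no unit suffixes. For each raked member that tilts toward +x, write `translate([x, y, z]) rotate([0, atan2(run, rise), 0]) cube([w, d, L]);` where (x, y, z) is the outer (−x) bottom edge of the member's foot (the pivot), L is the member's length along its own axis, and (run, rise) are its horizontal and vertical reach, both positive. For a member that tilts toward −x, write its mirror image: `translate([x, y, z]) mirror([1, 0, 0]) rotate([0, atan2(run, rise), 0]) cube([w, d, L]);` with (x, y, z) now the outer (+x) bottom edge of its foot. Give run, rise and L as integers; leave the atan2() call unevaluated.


translate([224, 0, 768]) cube([80, 939, 40]);
translate([0, 98, 0]) rotate([0, atan2(224, 768), 0]) cube([28, 43, 800]);
translate([528, 98, 0]) mirror([1, 0, 0]) rotate([0, atan2(224, 768), 0]) cube([28, 43, 800]);
translate([0, 798, 0]) rotate([0, atan2(224, 768), 0]) cube([28, 43, 800]);
translate([528, 798, 0]) mirror([1, 0, 0]) rotate([0, atan2(224, 768), 0]) cube([28, 43, 800]);


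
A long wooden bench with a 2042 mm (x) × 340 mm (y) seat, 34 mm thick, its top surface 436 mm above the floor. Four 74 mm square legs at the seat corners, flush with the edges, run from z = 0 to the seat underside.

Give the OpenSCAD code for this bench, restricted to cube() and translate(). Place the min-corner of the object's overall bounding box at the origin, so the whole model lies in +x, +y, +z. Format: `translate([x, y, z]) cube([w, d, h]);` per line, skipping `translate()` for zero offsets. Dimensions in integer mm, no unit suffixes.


// leg_h = 436 − 34 = 402
translate([0, 0, 402]) cube([2042, 340, 34]);
cube([74, 74, 402]);
translate([0, 266, 0]) cube([74, 74, 402]);
translate([1968, 0, 0]) cube([74, 74, 402]);
translate([1968, 266, 0]) cube([74, 74, 402]);


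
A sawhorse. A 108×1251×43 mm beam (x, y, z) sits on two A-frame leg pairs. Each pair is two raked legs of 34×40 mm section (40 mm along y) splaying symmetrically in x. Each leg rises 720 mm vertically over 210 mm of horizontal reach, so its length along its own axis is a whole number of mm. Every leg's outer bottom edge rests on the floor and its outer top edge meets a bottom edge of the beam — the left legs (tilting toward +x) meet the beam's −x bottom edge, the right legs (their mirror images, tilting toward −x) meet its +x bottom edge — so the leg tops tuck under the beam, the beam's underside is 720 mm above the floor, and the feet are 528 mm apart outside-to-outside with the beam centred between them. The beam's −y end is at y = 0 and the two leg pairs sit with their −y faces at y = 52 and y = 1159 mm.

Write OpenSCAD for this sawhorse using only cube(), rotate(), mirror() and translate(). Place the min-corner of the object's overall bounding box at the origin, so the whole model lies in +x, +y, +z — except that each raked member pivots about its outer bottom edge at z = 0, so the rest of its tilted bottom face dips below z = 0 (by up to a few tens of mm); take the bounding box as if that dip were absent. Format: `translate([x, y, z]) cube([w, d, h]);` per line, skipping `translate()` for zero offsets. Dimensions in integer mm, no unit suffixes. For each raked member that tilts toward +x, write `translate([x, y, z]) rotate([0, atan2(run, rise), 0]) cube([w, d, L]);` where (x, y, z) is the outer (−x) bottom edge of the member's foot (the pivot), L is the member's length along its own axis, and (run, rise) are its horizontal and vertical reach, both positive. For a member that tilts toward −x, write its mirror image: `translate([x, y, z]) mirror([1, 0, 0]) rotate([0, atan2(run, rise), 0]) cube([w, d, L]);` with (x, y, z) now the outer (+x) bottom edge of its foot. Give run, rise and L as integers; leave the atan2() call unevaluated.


translate([210, 0, 720]) cube([108, 1251, 43]);
translate([0, 52, 0]) rotate([0, atan2(210, 720), 0]) cube([34, 40, 750]);
translate([528, 52, 0]) mirror([1, 0, 0]) rotate([0, atan2(210, 720), 0]) cube([34, 40, 750]);
translate([0, 1159, 0]) rotate([0, atan2(210, 720), 0]) cube([34, 40, 750]);
translate([528, 1159, 0]) mirror([1, 0, 0]) rotate([0, atan2(210, 720), 0]) cube([34, 40, 750]);


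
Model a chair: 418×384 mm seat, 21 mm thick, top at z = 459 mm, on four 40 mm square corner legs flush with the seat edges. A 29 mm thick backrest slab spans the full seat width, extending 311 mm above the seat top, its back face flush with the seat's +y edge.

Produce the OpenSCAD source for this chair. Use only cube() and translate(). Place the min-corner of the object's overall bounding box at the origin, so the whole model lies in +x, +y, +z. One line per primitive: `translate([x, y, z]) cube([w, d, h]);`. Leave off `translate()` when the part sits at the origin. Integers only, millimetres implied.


translate([0, 0, 438]) cube([418, 384, 21]);
cube([40, 40, 438]);
translate([378, 0, 0]) cube([40, 40, 438]);
translate([0, 344, 0]) cube([40, 40, 438]);
translate([378, 344, 0]) cube([40, 40, 438]);
translate([0, 355, 459]) cube([418, 29, 311]);


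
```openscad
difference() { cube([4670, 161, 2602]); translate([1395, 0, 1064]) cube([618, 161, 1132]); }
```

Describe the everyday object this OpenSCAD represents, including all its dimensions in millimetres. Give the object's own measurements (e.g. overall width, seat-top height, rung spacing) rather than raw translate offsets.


A wall 4670 mm long (x), 161 mm thick (y), 2602 mm tall, with a rectangular window opening cut through it. The opening is 618 mm wide and 1132 mm tall; its sill is at z = 1064 mm and its near (−x) edge is 1395 mm from the wall's −x end. The opening passes through the full wall thickness.


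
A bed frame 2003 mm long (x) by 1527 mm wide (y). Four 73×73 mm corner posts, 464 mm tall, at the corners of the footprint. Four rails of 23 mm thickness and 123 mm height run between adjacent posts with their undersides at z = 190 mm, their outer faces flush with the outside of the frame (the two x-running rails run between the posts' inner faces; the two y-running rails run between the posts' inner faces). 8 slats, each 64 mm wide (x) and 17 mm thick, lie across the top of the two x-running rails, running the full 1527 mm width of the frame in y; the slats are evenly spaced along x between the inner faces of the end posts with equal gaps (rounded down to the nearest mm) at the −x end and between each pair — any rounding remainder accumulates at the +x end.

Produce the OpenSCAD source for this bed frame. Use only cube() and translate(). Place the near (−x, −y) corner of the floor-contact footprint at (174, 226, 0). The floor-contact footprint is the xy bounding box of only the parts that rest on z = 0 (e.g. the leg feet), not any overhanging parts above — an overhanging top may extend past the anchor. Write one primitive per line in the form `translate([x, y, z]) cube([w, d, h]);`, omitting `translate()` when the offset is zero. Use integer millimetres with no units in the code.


translate([174, 226, 0]) cube([73, 73, 464]);
translate([174, 1680, 0]) cube([73, 73, 464]);
translate([2104, 226, 0]) cube([73, 73, 464]);
translate([2104, 1680, 0]) cube([73, 73, 464]);
translate([247, 226, 190]) cube([1857, 23, 123]);
translate([247, 1730, 190]) cube([1857, 23, 123]);
translate([174, 299, 190]) cube([23, 1381, 123]);
translate([2154, 299, 190]) cube([23, 1381, 123]);
translate([396, 226, 313]) cube([64, 1527, 17]);
translate([609, 226, 313]) cube([64, 1527, 17]);
translate([822, 226, 313]) cube([64, 1527, 17]);
translate([1035, 226, 313]) cube([64, 1527, 17]);
translate([1248, 226, 313]) cube([64, 1527, 17]);
translate([1461, 226, 313]) cube([64, 1527, 17]);
translate([1674, 226, 313]) cube([64, 1527, 17]);
translate([1887, 226, 313]) cube([64, 1527, 17]);


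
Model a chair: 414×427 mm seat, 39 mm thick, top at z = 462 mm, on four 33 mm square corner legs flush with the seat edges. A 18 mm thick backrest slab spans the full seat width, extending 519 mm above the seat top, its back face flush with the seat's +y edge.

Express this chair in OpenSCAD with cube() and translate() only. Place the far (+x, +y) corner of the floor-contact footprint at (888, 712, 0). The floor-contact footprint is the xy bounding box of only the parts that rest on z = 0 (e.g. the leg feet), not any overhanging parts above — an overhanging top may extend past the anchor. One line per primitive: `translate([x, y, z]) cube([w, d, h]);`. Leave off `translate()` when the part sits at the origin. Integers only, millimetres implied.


// leg_h = 462 - 39 = 423
translate([474, 285, 423]) cube([414, 427, 39]);
translate([474, 285, 0]) cube([33, 33, 423]);
translate([855, 285, 0]) cube([33, 33, 423]);
translate([474, 679, 0]) cube([33, 33, 423]);
translate([855, 679, 0]) cube([33, 33, 423]);
translate([474, 694, 462]) cube([414, 18, 519]);


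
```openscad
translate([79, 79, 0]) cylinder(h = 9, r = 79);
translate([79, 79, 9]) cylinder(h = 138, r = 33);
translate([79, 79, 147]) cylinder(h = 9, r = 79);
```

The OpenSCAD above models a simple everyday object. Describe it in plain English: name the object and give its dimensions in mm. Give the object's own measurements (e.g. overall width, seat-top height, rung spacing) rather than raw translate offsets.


A spool: two coaxial disc flanges of radius 79 mm and thickness 9 mm, joined by a core cylinder of radius 33 mm and height 138 mm. The lower flange rests on z = 0 and the three cylinders share a vertical axis.


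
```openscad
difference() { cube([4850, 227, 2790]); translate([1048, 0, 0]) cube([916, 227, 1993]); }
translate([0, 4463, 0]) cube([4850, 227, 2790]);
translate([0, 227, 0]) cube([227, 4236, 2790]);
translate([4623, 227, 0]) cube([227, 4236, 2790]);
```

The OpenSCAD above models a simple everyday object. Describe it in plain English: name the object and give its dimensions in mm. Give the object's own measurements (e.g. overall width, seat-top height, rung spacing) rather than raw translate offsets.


A single room: four walls, each 2790 mm tall and 227 mm thick, enclosing an outside footprint 4850×4690 mm (x × y), no floor or roof. The front and back walls (−y and +y sides) run the full x-width; the side walls fit between their inner faces. A door opening 916 mm wide and 1993 mm tall is cut through the front wall from the floor up, its −x edge 1048 mm from the wall's −x end.


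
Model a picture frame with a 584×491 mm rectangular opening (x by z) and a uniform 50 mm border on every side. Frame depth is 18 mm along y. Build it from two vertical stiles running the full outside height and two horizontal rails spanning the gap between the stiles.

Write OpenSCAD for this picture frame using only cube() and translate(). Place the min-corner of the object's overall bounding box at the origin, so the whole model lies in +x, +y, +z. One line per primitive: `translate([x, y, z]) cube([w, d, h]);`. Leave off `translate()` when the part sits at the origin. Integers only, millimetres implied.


cube([50, 18, 591]);
translate([634, 0, 0]) cube([50, 18, 591]);
translate([50, 0, 0]) cube([584, 18, 50]);
translate([50, 0, 541]) cube([584, 18, 50]);


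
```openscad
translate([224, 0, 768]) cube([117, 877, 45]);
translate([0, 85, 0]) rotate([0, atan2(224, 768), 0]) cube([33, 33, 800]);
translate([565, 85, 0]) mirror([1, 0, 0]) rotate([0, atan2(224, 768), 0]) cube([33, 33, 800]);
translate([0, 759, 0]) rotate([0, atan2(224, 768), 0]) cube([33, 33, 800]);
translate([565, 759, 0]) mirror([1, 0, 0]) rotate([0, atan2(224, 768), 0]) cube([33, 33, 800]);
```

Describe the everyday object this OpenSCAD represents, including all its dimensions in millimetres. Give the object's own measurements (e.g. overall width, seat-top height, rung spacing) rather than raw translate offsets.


A sawhorse. A 117×877×45 mm beam (x, y, z) sits on two A-frame leg pairs. Each pair is two raked legs of 33×33 mm section (33 mm along y) splaying symmetrically in x. Each leg rises 768 mm vertically over 224 mm of horizontal reach and is 800 mm long along its own axis. Every leg's outer bottom edge rests on the floor and its outer top edge meets a bottom edge of the beam — the left legs (tilting toward +x) meet the beam's −x bottom edge, the right legs (their mirror images, tilting toward −x) meet its +x bottom edge — so the leg tops tuck under the beam, the beam's underside is 768 mm above the floor, and the feet are 565 mm apart outside-to-outside with the beam centred between them. The two leg pairs are set in 85 mm from either end of the beam.


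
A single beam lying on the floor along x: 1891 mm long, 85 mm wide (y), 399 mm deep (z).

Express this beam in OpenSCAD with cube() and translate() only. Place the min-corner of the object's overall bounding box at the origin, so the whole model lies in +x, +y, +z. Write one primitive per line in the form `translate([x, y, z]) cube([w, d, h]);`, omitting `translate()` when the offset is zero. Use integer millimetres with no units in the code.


cube([1891, 85, 399]);


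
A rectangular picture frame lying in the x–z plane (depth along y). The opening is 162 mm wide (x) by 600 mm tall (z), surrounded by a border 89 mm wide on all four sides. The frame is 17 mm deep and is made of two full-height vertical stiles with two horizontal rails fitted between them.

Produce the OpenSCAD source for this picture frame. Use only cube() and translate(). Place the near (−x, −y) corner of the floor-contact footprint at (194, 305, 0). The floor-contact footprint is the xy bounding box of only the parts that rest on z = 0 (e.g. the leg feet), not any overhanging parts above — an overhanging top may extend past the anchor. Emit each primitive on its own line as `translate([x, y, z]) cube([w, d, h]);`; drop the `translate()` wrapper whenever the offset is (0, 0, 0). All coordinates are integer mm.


translate([194, 305, 0]) cube([89, 17, 778]);
translate([445, 305, 0]) cube([89, 17, 778]);
translate([283, 305, 0]) cube([162, 17, 89]);
translate([283, 305, 689]) cube([162, 17, 89]);


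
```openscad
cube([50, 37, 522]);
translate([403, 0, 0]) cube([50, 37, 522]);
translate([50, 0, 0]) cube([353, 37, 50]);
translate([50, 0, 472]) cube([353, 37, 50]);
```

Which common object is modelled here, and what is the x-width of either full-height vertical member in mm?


A picture frame. The border width is 50 mm.

Four thin pieces enclosing a rectangular opening — a picture frame. The two full-height stiles are 522 mm tall; the top rail sits at z = 472 and is 50 mm tall, so the border above the opening is 522 − 472 = 50 mm, matching the stile x-width.


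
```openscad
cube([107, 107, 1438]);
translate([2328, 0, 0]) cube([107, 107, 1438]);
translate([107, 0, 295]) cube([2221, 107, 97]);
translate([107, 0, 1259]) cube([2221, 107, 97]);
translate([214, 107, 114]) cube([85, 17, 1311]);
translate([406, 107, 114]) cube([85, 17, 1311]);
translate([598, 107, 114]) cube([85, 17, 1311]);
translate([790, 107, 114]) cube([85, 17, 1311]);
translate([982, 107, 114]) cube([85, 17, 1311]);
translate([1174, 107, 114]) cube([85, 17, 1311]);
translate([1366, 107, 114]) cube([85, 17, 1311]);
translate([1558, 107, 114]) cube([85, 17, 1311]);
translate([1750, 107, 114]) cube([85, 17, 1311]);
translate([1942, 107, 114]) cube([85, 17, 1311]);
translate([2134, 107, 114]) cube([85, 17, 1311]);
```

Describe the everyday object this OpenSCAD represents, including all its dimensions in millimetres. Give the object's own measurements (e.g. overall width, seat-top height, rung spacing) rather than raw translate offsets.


A fence section. Two 107×107 mm posts, 1438 mm tall, stand on the floor with a clear span of 2221 mm between their inner faces. Two horizontal rails of 107×97 mm section span the gap between the posts with their undersides at z = 295 mm and z = 1259 mm, flush with the posts' −y face. 11 pickets, each 85 mm wide, 17 mm thick and 1311 mm tall, are fixed to the +y face of the rails with their bottoms at z = 114 mm, spaced across the span with a 107 mm gap after the −x post and between neighbouring pickets, with 109 mm left before the +x post.


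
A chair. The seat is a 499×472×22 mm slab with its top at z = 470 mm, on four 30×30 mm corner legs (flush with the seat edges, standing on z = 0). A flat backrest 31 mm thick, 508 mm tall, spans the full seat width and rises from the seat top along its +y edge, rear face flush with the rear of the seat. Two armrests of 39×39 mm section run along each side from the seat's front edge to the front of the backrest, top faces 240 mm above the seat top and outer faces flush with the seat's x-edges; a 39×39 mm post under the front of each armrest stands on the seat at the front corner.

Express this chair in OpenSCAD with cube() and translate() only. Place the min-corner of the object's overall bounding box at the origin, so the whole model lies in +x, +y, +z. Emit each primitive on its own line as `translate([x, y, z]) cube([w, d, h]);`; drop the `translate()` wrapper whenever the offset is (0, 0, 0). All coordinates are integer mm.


// leg_h = 470 - 22 = 448
// arm post h = 240 - 39 = 201
translate([0, 0, 448]) cube([499, 472, 22]);
cube([30, 30, 448]);
translate([469, 0, 0]) cube([30, 30, 448]);
translate([0, 442, 0]) cube([30, 30, 448]);
translate([469, 442, 0]) cube([30, 30, 448]);
translate([0, 441, 470]) cube([499, 31, 508]);
translate([0, 0, 671]) cube([39, 441, 39]);
translate([460, 0, 671]) cube([39, 441, 39]);
translate([0, 0, 470]) cube([39, 39, 201]);
translate([460, 0, 470]) cube([39, 39, 201]);


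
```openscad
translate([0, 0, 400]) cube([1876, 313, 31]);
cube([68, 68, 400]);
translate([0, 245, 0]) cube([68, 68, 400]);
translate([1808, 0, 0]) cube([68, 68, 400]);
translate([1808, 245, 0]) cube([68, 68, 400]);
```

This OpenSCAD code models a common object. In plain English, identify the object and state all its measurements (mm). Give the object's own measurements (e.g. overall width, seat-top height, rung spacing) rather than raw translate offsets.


A bench: a 1876×313 mm seat slab, 31 mm thick, top at z = 431 mm, on four 68×68 mm square legs flush with the seat corners and standing on z = 0.


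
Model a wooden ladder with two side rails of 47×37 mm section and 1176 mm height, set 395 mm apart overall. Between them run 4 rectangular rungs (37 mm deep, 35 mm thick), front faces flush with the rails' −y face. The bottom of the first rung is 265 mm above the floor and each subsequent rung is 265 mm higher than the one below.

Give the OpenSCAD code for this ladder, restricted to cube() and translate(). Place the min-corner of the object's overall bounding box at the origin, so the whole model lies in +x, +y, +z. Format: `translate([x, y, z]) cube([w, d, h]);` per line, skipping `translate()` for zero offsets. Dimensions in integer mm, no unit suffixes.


cube([47, 37, 1176]);
translate([348, 0, 0]) cube([47, 37, 1176]);
translate([47, 0, 265]) cube([301, 37, 35]);
translate([47, 0, 530]) cube([301, 37, 35]);
translate([47, 0, 795]) cube([301, 37, 35]);
translate([47, 0, 1060]) cube([301, 37, 35]);


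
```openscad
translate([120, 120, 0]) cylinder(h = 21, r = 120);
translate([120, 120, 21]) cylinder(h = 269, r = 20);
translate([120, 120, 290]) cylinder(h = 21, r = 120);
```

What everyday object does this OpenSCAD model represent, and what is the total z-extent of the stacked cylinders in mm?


A spool. The overall height is 311 mm.

Three coaxial cylinders, large–small–large — a spool. Two 21 mm flanges and a 269 mm core give 21 + 269 + 21 = 311 mm.


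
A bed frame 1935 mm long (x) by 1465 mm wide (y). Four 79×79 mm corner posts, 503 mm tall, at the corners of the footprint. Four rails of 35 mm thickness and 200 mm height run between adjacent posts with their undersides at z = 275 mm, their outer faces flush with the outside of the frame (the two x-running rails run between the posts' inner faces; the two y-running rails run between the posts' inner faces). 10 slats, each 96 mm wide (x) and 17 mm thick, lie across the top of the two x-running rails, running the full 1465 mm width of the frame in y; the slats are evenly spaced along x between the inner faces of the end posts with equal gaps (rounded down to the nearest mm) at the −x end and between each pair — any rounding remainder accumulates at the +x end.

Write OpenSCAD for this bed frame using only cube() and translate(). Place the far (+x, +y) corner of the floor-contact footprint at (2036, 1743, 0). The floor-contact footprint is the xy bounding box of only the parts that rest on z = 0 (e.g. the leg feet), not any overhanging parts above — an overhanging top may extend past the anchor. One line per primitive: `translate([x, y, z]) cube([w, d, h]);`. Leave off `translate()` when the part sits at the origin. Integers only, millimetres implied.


translate([101, 278, 0]) cube([79, 79, 503]);
translate([101, 1664, 0]) cube([79, 79, 503]);
translate([1957, 278, 0]) cube([79, 79, 503]);
translate([1957, 1664, 0]) cube([79, 79, 503]);
translate([180, 278, 275]) cube([1777, 35, 200]);
translate([180, 1708, 275]) cube([1777, 35, 200]);
translate([101, 357, 275]) cube([35, 1307, 200]);
translate([2001, 357, 275]) cube([35, 1307, 200]);
translate([254, 278, 475]) cube([96, 1465, 17]);
translate([424, 278, 475]) cube([96, 1465, 17]);
translate([594, 278, 475]) cube([96, 1465, 17]);
translate([764, 278, 475]) cube([96, 1465, 17]);
translate([934, 278, 475]) cube([96, 1465, 17]);
translate([1104, 278, 475]) cube([96, 1465, 17]);
translate([1274, 278, 475]) cube([96, 1465, 17]);
translate([1444, 278, 475]) cube([96, 1465, 17]);
translate([1614, 278, 475]) cube([96, 1465, 17]);
translate([1784, 278, 475]) cube([96, 1465, 17]);
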